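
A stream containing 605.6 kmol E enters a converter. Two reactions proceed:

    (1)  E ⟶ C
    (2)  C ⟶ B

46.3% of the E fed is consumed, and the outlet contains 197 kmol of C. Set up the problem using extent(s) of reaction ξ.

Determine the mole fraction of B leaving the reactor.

0.138

Conversion of E: E consumed = 1ξ₁ = 0.463 × 605.6 → ξ₁ = 280.4 kmol.
C balance: n_C = 0 + 1ξ₁ − 1ξ₂ = 197 → ξ₂ = (1·280.4 − 197)/1 = 83.39 kmol.
Outlet amounts (n = n₀ + Σ ν·ξ):
  E: 605.6 − 1(280.4) = 325.2
  C: 0 + 1(280.4) − 1(83.39) = 197
  B: 0 + 1(83.39) = 83.39
Total out = 605.6 kmol; y_B = 83.39 / 605.6 = 0.1377.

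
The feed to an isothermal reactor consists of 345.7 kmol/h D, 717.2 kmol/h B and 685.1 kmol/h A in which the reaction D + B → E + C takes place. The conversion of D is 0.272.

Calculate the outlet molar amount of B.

D reacted = 0.272 × 345.7 = 94.03 kmol/h; ν_D = −1, so ξ = 94.03/1 = 94.03 kmol/h.
Outlet amounts (n = n₀ + ν ξ):
  D: 345.7 − 1(94.03) = 251.7
  B: 717.2 − 1(94.03) = 623.2
  E: 0 + 1(94.03) = 94.03
  C: 0 + 1(94.03) = 94.03
  A: 685.1 (inert)

623 kmol/h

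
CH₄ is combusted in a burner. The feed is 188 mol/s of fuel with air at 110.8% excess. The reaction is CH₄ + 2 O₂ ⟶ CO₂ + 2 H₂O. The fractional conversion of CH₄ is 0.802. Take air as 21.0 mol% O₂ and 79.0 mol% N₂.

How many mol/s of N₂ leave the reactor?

2980 mol/s

Stoichiometric O₂ = 2 × 188 = 376 mol/s; O₂ fed = 376 × 2.108 = 792.6 mol/s.
N₂ fed = 792.6 × 79/21 = 2982 mol/s.
Fuel reacted = 0.802 × 188 → ξ = 150.8 mol/s.
Outlet (n = n₀ + ν ξ):
  CH₄: 188 − 1(150.8) = 37.22
  O₂: 792.6 − 2(150.8) = 491.1
  N₂: 2982 (inert)
  CO₂: 0 + 1(150.8) = 150.8
  H₂O: 0 + 2(150.8) = 301.6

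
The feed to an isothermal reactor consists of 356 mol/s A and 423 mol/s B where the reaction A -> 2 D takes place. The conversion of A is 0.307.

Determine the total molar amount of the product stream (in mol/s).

888 mol/s

A reacted = 0.307 × 356 = 109.3 mol/s; ν_A = −1, so ξ = 109.3/1 = 109.3 mol/s.
Outlet amounts (n = n₀ + ν ξ):
  A: 356 − 1(109.3) = 246.7
  D: 0 + 2(109.3) = 218.6
  B: 423 (inert)
Total out = 246.7 + 218.6 + 423 = 888.3 mol/s.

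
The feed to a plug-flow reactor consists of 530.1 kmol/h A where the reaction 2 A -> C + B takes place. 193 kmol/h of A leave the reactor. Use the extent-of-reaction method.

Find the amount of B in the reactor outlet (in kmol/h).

169 kmol/h

For A: n = n₀ − 2ξ → 193 = 530.1 − 2ξ, giving ξ = 168.6 kmol/h.
Outlet amounts (n = n₀ + ν ξ):
  A: 530.1 − 2(168.6) = 193
  C: 0 + 1(168.6) = 168.6
  B: 0 + 1(168.6) = 168.6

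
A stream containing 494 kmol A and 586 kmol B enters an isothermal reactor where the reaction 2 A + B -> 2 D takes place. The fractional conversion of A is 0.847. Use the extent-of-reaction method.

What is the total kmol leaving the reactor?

A reacted = 0.847 × 494 = 418.4 kmol; ν_A = −2, so ξ = 418.4/2 = 209.2 kmol.
Outlet amounts (n = n₀ + ν ξ):
  A: 494 − 2(209.2) = 75.58
  B: 586 − 1(209.2) = 376.8
  D: 0 + 2(209.2) = 418.4
Total out = 75.58 + 376.8 + 418.4 = 870.8 kmol.

871 kmol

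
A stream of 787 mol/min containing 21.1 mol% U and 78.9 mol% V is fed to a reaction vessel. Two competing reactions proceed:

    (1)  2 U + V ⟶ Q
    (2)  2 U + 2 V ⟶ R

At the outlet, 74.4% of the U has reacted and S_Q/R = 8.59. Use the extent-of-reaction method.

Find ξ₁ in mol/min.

Conversion of U: U consumed = 0.744 × 166.1 = 123.5 mol/min = 2ξ₁ + 2ξ₂.
Selectivity: 1ξ₁ / (1ξ₂) = 8.59 → ξ₁ = 8.59 ξ₂.
Substitute: (2·8.59 + 2) ξ₂ = 123.5 → ξ₂ = 6.441 mol/min, ξ₁ = 55.33 mol/min.
Outlet amounts (n = n₀ + Σ ν·ξ):
  U: 166.1 − 2(55.33) − 2(6.441) = 42.51
  V: 620.9 − 1(55.33) − 2(6.441) = 552.7
  Q: 0 + 1(55.33) = 55.33
  R: 0 + 1(6.441) = 6.441

ξ₁ = 55.3 mol/min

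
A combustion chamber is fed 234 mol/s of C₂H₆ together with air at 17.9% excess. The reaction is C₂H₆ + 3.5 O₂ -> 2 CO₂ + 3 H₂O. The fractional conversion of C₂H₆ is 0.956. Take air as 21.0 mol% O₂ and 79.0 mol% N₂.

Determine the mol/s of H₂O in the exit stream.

Stoichiometric O₂ = 3.5 × 234 = 819 mol/s; O₂ fed = 819 × 1.179 = 965.6 mol/s.
N₂ fed = 965.6 × 79/21 = 3632 mol/s.
Fuel reacted = 0.956 × 234 → ξ = 223.7 mol/s.
Outlet (n = n₀ + ν ξ):
  C₂H₆: 234 − 1(223.7) = 10.3
  O₂: 965.6 − 3.5(223.7) = 182.6
  N₂: 3632 (inert)
  CO₂: 0 + 2(223.7) = 447.4
  H₂O: 0 + 3(223.7) = 671.1

671 mol/s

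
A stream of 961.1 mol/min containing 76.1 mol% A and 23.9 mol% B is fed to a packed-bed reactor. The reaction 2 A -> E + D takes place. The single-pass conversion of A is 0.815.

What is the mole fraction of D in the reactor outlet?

0.31

A reacted = 0.815 × 731.4 = 596.1 mol/min; ν_A = −2, so ξ = 596.1/2 = 298 mol/min.
Outlet amounts (n = n₀ + ν ξ):
  A: 731.4 − 2(298) = 135.3
  E: 0 + 1(298) = 298
  D: 0 + 1(298) = 298
  B: 229.7 (inert)
Total out = 961.1 mol/min; y_D = 298 / 961.1 = 0.3101.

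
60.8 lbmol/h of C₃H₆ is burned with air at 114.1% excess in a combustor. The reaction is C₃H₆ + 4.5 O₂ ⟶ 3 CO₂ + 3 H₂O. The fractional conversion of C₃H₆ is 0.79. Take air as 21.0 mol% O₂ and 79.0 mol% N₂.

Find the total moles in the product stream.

Stoichiometric O₂ = 4.5 × 60.8 = 273.6 lbmol/h; O₂ fed = 273.6 × 2.141 = 585.8 lbmol/h.
N₂ fed = 585.8 × 79/21 = 2204 lbmol/h.
Fuel reacted = 0.79 × 60.8 → ξ = 48.03 lbmol/h.
Outlet (n = n₀ + ν ξ):
  C₃H₆: 60.8 − 1(48.03) = 12.77
  O₂: 585.8 − 4.5(48.03) = 369.6
  N₂: 2204 (inert)
  CO₂: 0 + 3(48.03) = 144.1
  H₂O: 0 + 3(48.03) = 144.1
Total out = 12.77 + 369.6 + 2204 + 144.1 + 144.1 = 2874 lbmol/h.

2870 lbmol/h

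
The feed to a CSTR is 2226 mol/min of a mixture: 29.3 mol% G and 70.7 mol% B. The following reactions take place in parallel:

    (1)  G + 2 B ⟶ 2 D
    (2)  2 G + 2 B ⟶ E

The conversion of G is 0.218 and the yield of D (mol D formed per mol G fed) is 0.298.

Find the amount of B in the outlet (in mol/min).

Yield of D: 2ξ₁ / 652.2 = 0.298 → ξ₁ = 97.18 mol/min.
Conversion of G: 1ξ₁ + 2ξ₂ = 0.218 × 652.2 = 142.2 → ξ₂ = 22.5 mol/min.
Outlet amounts (n = n₀ + Σ ν·ξ):
  G: 652.2 − 1(97.18) − 2(22.5) = 510
  B: 1574 − 2(97.18) − 2(22.5) = 1334
  D: 0 + 2(97.18) = 194.4
  E: 0 + 1(22.5) = 22.5

1330 mol/min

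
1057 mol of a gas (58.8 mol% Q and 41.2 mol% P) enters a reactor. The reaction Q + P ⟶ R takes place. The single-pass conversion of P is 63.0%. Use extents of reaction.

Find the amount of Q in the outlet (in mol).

P reacted = 0.63 × 435.5 = 274.4 mol; ν_P = −1, so ξ = 274.4/1 = 274.4 mol.
Outlet amounts (n = n₀ + ν ξ):
  Q: 621.5 − 1(274.4) = 347.2
  P: 435.5 − 1(274.4) = 161.1
  R: 0 + 1(274.4) = 274.4

347 mol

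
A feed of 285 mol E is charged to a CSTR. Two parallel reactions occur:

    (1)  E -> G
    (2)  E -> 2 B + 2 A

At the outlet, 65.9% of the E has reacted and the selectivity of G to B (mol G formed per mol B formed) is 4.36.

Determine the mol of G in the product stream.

Conversion of E: E consumed = 0.659 × 285 = 187.8 mol = 1ξ₁ + 1ξ₂.
Selectivity: 1ξ₁ / (2ξ₂) = 4.36 → ξ₁ = 8.72 ξ₂.
Substitute: (1·8.72 + 1) ξ₂ = 187.8 → ξ₂ = 19.32 mol, ξ₁ = 168.5 mol.
Outlet amounts (n = n₀ + Σ ν·ξ):
  E: 285 − 1(168.5) − 1(19.32) = 97.19
  G: 0 + 1(168.5) = 168.5
  B: 0 + 2(19.32) = 38.65
  A: 0 + 2(19.32) = 38.65

168 mol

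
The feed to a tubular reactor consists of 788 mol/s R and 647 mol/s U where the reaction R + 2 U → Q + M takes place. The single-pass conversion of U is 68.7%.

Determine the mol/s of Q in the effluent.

U reacted = 0.687 × 647 = 444.5 mol/s; ν_U = −2, so ξ = 444.5/2 = 222.2 mol/s.
Outlet amounts (n = n₀ + ν ξ):
  R: 788 − 1(222.2) = 565.8
  U: 647 − 2(222.2) = 202.5
  Q: 0 + 1(222.2) = 222.2
  M: 0 + 1(222.2) = 222.2

222 mol/s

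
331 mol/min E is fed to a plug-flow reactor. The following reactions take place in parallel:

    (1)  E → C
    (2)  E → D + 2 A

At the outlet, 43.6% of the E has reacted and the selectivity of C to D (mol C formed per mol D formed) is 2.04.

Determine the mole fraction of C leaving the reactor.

0.227

Conversion of E: E consumed = 0.436 × 331 = 144.3 mol/min = 1ξ₁ + 1ξ₂.
Selectivity: 1ξ₁ / (1ξ₂) = 2.04 → ξ₁ = 2.04 ξ₂.
Substitute: (1·2.04 + 1) ξ₂ = 144.3 → ξ₂ = 47.47 mol/min, ξ₁ = 96.84 mol/min.
Outlet amounts (n = n₀ + Σ ν·ξ):
  E: 331 − 1(96.84) − 1(47.47) = 186.7
  C: 0 + 1(96.84) = 96.84
  D: 0 + 1(47.47) = 47.47
  A: 0 + 2(47.47) = 94.94
Total out = 425.9 mol/min; y_C = 96.84 / 425.9 = 0.2274.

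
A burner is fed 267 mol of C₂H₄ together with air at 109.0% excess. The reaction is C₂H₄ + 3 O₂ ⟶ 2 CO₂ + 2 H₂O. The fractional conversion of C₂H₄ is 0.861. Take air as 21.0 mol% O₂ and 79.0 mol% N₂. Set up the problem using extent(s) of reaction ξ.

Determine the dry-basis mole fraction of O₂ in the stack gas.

Stoichiometric O₂ = 3 × 267 = 801 mol; O₂ fed = 801 × 2.090 = 1674 mol.
N₂ fed = 1674 × 79/21 = 6298 mol.
Fuel reacted = 0.861 × 267 → ξ = 229.9 mol.
Outlet (n = n₀ + ν ξ):
  C₂H₄: 267 − 1(229.9) = 37.11
  O₂: 1674 − 3(229.9) = 984.4
  N₂: 6298 (inert)
  CO₂: 0 + 2(229.9) = 459.8
  H₂O: 0 + 2(229.9) = 459.8
Dry total = 7779 mol; y_O₂ (dry) = 984.4 / 7779 = 0.1265.

0.127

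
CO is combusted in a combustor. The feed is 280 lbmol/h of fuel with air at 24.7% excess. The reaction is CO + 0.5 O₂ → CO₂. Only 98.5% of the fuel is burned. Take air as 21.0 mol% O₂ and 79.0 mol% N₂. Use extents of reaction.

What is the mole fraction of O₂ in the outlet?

Stoichiometric O₂ = 0.5 × 280 = 140 lbmol/h; O₂ fed = 140 × 1.247 = 174.6 lbmol/h.
N₂ fed = 174.6 × 79/21 = 656.8 lbmol/h.
Fuel reacted = 0.985 × 280 → ξ = 275.8 lbmol/h.
Outlet (n = n₀ + ν ξ):
  CO: 280 − 1(275.8) = 4.2
  O₂: 174.6 − 0.5(275.8) = 36.68
  N₂: 656.8 (inert)
  CO₂: 0 + 1(275.8) = 275.8
Total out = 973.4 lbmol/h; y_O₂ = 36.68 / 973.4 = 0.03768.

0.0377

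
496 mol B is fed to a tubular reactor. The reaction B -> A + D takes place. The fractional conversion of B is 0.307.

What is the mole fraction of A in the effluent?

B reacted = 0.307 × 496 = 152.3 mol; ν_B = −1, so ξ = 152.3/1 = 152.3 mol.
Outlet amounts (n = n₀ + ν ξ):
  B: 496 − 1(152.3) = 343.7
  A: 0 + 1(152.3) = 152.3
  D: 0 + 1(152.3) = 152.3
Total out = 648.3 mol; y_A = 152.3 / 648.3 = 0.2349.

0.235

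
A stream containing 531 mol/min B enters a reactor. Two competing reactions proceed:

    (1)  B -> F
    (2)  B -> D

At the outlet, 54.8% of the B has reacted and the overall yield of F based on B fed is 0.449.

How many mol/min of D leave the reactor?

52.6 mol/min

Yield of F: 1ξ₁ / 531 = 0.449 → ξ₁ = 238.4 mol/min.
Conversion of B: 1ξ₁ + 1ξ₂ = 0.548 × 531 = 291 → ξ₂ = 52.57 mol/min.
Outlet amounts (n = n₀ + Σ ν·ξ):
  B: 531 − 1(238.4) − 1(52.57) = 240
  F: 0 + 1(238.4) = 238.4
  D: 0 + 1(52.57) = 52.57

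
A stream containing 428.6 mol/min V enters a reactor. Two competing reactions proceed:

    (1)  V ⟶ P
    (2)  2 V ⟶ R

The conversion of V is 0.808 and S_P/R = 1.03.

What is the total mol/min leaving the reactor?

314 mol/min

Conversion of V: V consumed = 0.808 × 428.6 = 346.3 mol/min = 1ξ₁ + 2ξ₂.
Selectivity: 1ξ₁ / (1ξ₂) = 1.03 → ξ₁ = 1.03 ξ₂.
Substitute: (1·1.03 + 2) ξ₂ = 346.3 → ξ₂ = 114.3 mol/min, ξ₁ = 117.7 mol/min.
Outlet amounts (n = n₀ + Σ ν·ξ):
  V: 428.6 − 1(117.7) − 2(114.3) = 82.29
  P: 0 + 1(117.7) = 117.7
  R: 0 + 1(114.3) = 114.3
Total out = 82.29 + 117.7 + 114.3 = 314.3 mol/min.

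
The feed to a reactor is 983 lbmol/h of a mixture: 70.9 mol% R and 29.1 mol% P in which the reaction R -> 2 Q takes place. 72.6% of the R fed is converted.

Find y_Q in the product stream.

R reacted = 0.726 × 696.9 = 506 lbmol/h; ν_R = −1, so ξ = 506/1 = 506 lbmol/h.
Outlet amounts (n = n₀ + ν ξ):
  R: 696.9 − 1(506) = 191
  Q: 0 + 2(506) = 1012
  P: 286.1 (inert)
Total out = 1489 lbmol/h; y_Q = 1012 / 1489 = 0.6796.

0.68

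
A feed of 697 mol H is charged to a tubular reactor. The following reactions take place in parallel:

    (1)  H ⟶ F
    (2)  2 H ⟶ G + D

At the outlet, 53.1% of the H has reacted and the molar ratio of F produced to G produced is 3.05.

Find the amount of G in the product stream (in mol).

73.3 mol

Conversion of H: H consumed = 0.531 × 697 = 370.1 mol = 1ξ₁ + 2ξ₂.
Selectivity: 1ξ₁ / (1ξ₂) = 3.05 → ξ₁ = 3.05 ξ₂.
Substitute: (1·3.05 + 2) ξ₂ = 370.1 → ξ₂ = 73.29 mol, ξ₁ = 223.5 mol.
Outlet amounts (n = n₀ + Σ ν·ξ):
  H: 697 − 1(223.5) − 2(73.29) = 326.9
  F: 0 + 1(223.5) = 223.5
  G: 0 + 1(73.29) = 73.29
  D: 0 + 1(73.29) = 73.29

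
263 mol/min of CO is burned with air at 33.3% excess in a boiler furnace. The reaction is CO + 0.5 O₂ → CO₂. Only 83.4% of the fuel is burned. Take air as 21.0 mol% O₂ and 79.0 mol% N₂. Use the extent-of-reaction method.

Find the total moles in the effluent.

988 mol/min

Stoichiometric O₂ = 0.5 × 263 = 131.5 mol/min; O₂ fed = 131.5 × 1.333 = 175.3 mol/min.
N₂ fed = 175.3 × 79/21 = 659.4 mol/min.
Fuel reacted = 0.834 × 263 → ξ = 219.3 mol/min.
Outlet (n = n₀ + ν ξ):
  CO: 263 − 1(219.3) = 43.66
  O₂: 175.3 − 0.5(219.3) = 65.62
  N₂: 659.4 (inert)
  CO₂: 0 + 1(219.3) = 219.3
Total out = 43.66 + 65.62 + 659.4 + 219.3 = 988 mol/min.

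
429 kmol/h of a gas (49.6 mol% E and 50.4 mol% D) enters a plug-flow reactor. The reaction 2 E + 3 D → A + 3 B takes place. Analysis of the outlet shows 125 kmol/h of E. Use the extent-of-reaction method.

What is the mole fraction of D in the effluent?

For E: n = n₀ − 2ξ → 125 = 212.8 − 2ξ, giving ξ = 43.89 kmol/h.
Outlet amounts (n = n₀ + ν ξ):
  E: 212.8 − 2(43.89) = 125
  D: 216.2 − 3(43.89) = 84.54
  A: 0 + 1(43.89) = 43.89
  B: 0 + 3(43.89) = 131.7
Total out = 385.1 kmol/h; y_D = 84.54 / 385.1 = 0.2195.

0.22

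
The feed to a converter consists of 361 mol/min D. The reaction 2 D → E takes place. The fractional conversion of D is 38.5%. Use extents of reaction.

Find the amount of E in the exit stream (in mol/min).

D reacted = 0.385 × 361 = 139 mol/min; ν_D = −2, so ξ = 139/2 = 69.49 mol/min.
Outlet amounts (n = n₀ + ν ξ):
  D: 361 − 2(69.49) = 222
  E: 0 + 1(69.49) = 69.49

69.5 mol/min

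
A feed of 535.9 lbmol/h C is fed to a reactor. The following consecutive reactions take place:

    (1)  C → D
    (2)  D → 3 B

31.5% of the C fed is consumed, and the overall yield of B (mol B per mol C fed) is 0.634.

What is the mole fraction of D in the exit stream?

0.0729

Conversion of C: C consumed = 1ξ₁ = 0.315 × 535.9 → ξ₁ = 168.8 lbmol/h.
Yield of B: 3ξ₂ / 535.9 = 0.634 → ξ₂ = 113.3 lbmol/h.
Outlet amounts (n = n₀ + Σ ν·ξ):
  C: 535.9 − 1(168.8) = 367.1
  D: 0 + 1(168.8) − 1(113.3) = 55.55
  B: 0 + 3(113.3) = 339.8
Total out = 762.4 lbmol/h; y_D = 55.55 / 762.4 = 0.07287.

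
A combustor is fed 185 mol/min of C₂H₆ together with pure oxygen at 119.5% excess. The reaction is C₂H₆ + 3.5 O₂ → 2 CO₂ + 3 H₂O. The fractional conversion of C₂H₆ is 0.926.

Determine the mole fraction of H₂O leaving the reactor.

Stoichiometric O₂ = 3.5 × 185 = 647.5 mol/min; O₂ fed = 647.5 × 2.195 = 1421 mol/min.
Fuel reacted = 0.926 × 185 → ξ = 171.3 mol/min.
Outlet (n = n₀ + ν ξ):
  C₂H₆: 185 − 1(171.3) = 13.69
  O₂: 1421 − 3.5(171.3) = 821.7
  CO₂: 0 + 2(171.3) = 342.6
  H₂O: 0 + 3(171.3) = 513.9
Total out = 1692 mol/min; y_H₂O = 513.9 / 1692 = 0.3038.

0.304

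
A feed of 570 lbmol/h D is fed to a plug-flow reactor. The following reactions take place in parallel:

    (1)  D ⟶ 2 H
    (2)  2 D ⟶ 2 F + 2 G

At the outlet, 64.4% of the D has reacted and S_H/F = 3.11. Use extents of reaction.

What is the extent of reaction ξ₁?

ξ₁ = 223 lbmol/h

Conversion of D: D consumed = 0.644 × 570 = 367.1 lbmol/h = 1ξ₁ + 2ξ₂.
Selectivity: 2ξ₁ / (2ξ₂) = 3.11 → ξ₁ = 3.11 ξ₂.
Substitute: (1·3.11 + 2) ξ₂ = 367.1 → ξ₂ = 71.84 lbmol/h, ξ₁ = 223.4 lbmol/h.
Outlet amounts (n = n₀ + Σ ν·ξ):
  D: 570 − 1(223.4) − 2(71.84) = 202.9
  H: 0 + 2(223.4) = 446.8
  F: 0 + 2(71.84) = 143.7
  G: 0 + 2(71.84) = 143.7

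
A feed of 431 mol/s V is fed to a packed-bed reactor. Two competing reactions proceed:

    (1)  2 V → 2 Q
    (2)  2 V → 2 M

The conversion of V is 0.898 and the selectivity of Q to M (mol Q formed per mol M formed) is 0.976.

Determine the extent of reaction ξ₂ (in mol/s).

ξ₂ = 97.9 mol/s

Conversion of V: V consumed = 0.898 × 431 = 387 mol/s = 2ξ₁ + 2ξ₂.
Selectivity: 2ξ₁ / (2ξ₂) = 0.976 → ξ₁ = 0.976 ξ₂.
Substitute: (2·0.976 + 2) ξ₂ = 387 → ξ₂ = 97.93 mol/s, ξ₁ = 95.58 mol/s.
Outlet amounts (n = n₀ + Σ ν·ξ):
  V: 431 − 2(95.58) − 2(97.93) = 43.96
  Q: 0 + 2(95.58) = 191.2
  M: 0 + 2(97.93) = 195.9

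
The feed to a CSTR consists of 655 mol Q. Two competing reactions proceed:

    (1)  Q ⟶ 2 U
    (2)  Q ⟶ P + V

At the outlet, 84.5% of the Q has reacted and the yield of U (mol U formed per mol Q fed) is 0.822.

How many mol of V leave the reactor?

284 mol

Yield of U: 2ξ₁ / 655 = 0.822 → ξ₁ = 269.2 mol.
Conversion of Q: 1ξ₁ + 1ξ₂ = 0.845 × 655 = 553.5 → ξ₂ = 284.3 mol.
Outlet amounts (n = n₀ + Σ ν·ξ):
  Q: 655 − 1(269.2) − 1(284.3) = 101.5
  U: 0 + 2(269.2) = 538.4
  P: 0 + 1(284.3) = 284.3
  V: 0 + 1(284.3) = 284.3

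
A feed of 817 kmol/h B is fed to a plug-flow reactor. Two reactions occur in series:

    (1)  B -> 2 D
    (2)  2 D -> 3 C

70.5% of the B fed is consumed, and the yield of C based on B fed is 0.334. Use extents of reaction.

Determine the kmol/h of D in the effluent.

970 kmol/h

Conversion of B: B consumed = 1ξ₁ = 0.705 × 817 → ξ₁ = 576 kmol/h.
Yield of C: 3ξ₂ / 817 = 0.334 → ξ₂ = 90.96 kmol/h.
Outlet amounts (n = n₀ + Σ ν·ξ):
  B: 817 − 1(576) = 241
  D: 0 + 2(576) − 2(90.96) = 970.1
  C: 0 + 3(90.96) = 272.9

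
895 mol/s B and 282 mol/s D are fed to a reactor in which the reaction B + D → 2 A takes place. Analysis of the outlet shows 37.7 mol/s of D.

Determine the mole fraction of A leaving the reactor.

0.415

For D: n = n₀ − 1ξ → 37.7 = 282 − 1ξ, giving ξ = 244.3 mol/s.
Outlet amounts (n = n₀ + ν ξ):
  B: 895 − 1(244.3) = 650.7
  D: 282 − 1(244.3) = 37.7
  A: 0 + 2(244.3) = 488.6
Total out = 1177 mol/s; y_A = 488.6 / 1177 = 0.4151.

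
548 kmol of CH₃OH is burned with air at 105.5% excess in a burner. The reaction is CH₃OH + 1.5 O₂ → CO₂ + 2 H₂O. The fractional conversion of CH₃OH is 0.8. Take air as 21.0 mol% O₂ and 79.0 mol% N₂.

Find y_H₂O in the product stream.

0.0995

Stoichiometric O₂ = 1.5 × 548 = 822 kmol; O₂ fed = 822 × 2.055 = 1689 kmol.
N₂ fed = 1689 × 79/21 = 6355 kmol.
Fuel reacted = 0.8 × 548 → ξ = 438.4 kmol.
Outlet (n = n₀ + ν ξ):
  CH₃OH: 548 − 1(438.4) = 109.6
  O₂: 1689 − 1.5(438.4) = 1032
  N₂: 6355 (inert)
  CO₂: 0 + 1(438.4) = 438.4
  H₂O: 0 + 2(438.4) = 876.8
Total out = 8811 kmol; y_H₂O = 876.8 / 8811 = 0.09951.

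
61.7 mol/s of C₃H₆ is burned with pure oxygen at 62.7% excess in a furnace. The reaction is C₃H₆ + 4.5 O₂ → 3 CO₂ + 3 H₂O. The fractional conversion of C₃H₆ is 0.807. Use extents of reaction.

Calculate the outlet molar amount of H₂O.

149 mol/s

Stoichiometric O₂ = 4.5 × 61.7 = 277.7 mol/s; O₂ fed = 277.7 × 1.627 = 451.7 mol/s.
Fuel reacted = 0.807 × 61.7 → ξ = 49.79 mol/s.
Outlet (n = n₀ + ν ξ):
  C₃H₆: 61.7 − 1(49.79) = 11.91
  O₂: 451.7 − 4.5(49.79) = 227.7
  CO₂: 0 + 3(49.79) = 149.4
  H₂O: 0 + 3(49.79) = 149.4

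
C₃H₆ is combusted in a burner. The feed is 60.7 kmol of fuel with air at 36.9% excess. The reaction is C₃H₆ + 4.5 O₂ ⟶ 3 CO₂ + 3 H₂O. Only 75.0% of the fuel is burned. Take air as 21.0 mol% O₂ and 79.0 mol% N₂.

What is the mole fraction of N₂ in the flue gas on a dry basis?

0.814

Stoichiometric O₂ = 4.5 × 60.7 = 273.2 kmol; O₂ fed = 273.2 × 1.369 = 373.9 kmol.
N₂ fed = 373.9 × 79/21 = 1407 kmol.
Fuel reacted = 0.75 × 60.7 → ξ = 45.53 kmol.
Outlet (n = n₀ + ν ξ):
  C₃H₆: 60.7 − 1(45.53) = 15.17
  O₂: 373.9 − 4.5(45.53) = 169.1
  N₂: 1407 (inert)
  CO₂: 0 + 3(45.53) = 136.6
  H₂O: 0 + 3(45.53) = 136.6
Dry total = 1728 kmol; y_N₂ (dry) = 1407 / 1728 = 0.8143.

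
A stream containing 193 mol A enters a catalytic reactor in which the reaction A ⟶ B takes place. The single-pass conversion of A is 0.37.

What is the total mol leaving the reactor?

A reacted = 0.37 × 193 = 71.41 mol; ν_A = −1, so ξ = 71.41/1 = 71.41 mol.
Outlet amounts (n = n₀ + ν ξ):
  A: 193 − 1(71.41) = 121.6
  B: 0 + 1(71.41) = 71.41
Total out = 121.6 + 71.41 = 193 mol.

193 mol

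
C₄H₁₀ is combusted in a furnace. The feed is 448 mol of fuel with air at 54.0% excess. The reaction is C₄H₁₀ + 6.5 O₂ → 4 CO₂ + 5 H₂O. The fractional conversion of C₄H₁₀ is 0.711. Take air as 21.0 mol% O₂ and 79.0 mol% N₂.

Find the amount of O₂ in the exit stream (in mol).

2410 mol

Stoichiometric O₂ = 6.5 × 448 = 2912 mol; O₂ fed = 2912 × 1.540 = 4484 mol.
N₂ fed = 4484 × 79/21 = 16870 mol.
Fuel reacted = 0.711 × 448 → ξ = 318.5 mol.
Outlet (n = n₀ + ν ξ):
  C₄H₁₀: 448 − 1(318.5) = 129.5
  O₂: 4484 − 6.5(318.5) = 2414
  N₂: 16870 (inert)
  CO₂: 0 + 4(318.5) = 1274
  H₂O: 0 + 5(318.5) = 1593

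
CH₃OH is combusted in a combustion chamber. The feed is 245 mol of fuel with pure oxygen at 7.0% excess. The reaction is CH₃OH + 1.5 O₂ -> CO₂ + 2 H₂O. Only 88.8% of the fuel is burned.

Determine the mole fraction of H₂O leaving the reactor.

0.582

Stoichiometric O₂ = 1.5 × 245 = 367.5 mol; O₂ fed = 367.5 × 1.070 = 393.2 mol.
Fuel reacted = 0.888 × 245 → ξ = 217.6 mol.
Outlet (n = n₀ + ν ξ):
  CH₃OH: 245 − 1(217.6) = 27.44
  O₂: 393.2 − 1.5(217.6) = 66.88
  CO₂: 0 + 1(217.6) = 217.6
  H₂O: 0 + 2(217.6) = 435.1
Total out = 747 mol; y_H₂O = 435.1 / 747 = 0.5825.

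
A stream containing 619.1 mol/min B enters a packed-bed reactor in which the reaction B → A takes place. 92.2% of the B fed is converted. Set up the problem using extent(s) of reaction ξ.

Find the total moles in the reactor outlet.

B reacted = 0.922 × 619.1 = 570.8 mol/min; ν_B = −1, so ξ = 570.8/1 = 570.8 mol/min.
Outlet amounts (n = n₀ + ν ξ):
  B: 619.1 − 1(570.8) = 48.29
  A: 0 + 1(570.8) = 570.8
Total out = 48.29 + 570.8 = 619.1 mol/min.

619 mol/min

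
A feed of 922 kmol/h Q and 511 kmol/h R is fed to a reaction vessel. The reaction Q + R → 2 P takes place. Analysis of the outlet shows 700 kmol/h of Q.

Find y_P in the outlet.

0.31

For Q: n = n₀ − 1ξ → 700 = 922 − 1ξ, giving ξ = 222 kmol/h.
Outlet amounts (n = n₀ + ν ξ):
  Q: 922 − 1(222) = 700
  R: 511 − 1(222) = 289
  P: 0 + 2(222) = 444
Total out = 1433 kmol/h; y_P = 444 / 1433 = 0.3098.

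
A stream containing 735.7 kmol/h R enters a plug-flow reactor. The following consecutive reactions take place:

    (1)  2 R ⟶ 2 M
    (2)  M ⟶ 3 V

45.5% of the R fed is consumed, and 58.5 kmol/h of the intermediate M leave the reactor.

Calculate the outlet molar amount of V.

Conversion of R: R consumed = 2ξ₁ = 0.455 × 735.7 → ξ₁ = 167.4 kmol/h.
M balance: n_M = 0 + 2ξ₁ − 1ξ₂ = 58.5 → ξ₂ = (2·167.4 − 58.5)/1 = 276.2 kmol/h.
Outlet amounts (n = n₀ + Σ ν·ξ):
  R: 735.7 − 2(167.4) = 401
  M: 0 + 2(167.4) − 1(276.2) = 58.5
  V: 0 + 3(276.2) = 828.7

829 kmol/h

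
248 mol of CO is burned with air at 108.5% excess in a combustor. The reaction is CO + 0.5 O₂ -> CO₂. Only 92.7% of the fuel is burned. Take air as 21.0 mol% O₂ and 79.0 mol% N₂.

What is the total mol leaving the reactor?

Stoichiometric O₂ = 0.5 × 248 = 124 mol; O₂ fed = 124 × 2.085 = 258.5 mol.
N₂ fed = 258.5 × 79/21 = 972.6 mol.
Fuel reacted = 0.927 × 248 → ξ = 229.9 mol.
Outlet (n = n₀ + ν ξ):
  CO: 248 − 1(229.9) = 18.1
  O₂: 258.5 − 0.5(229.9) = 143.6
  N₂: 972.6 (inert)
  CO₂: 0 + 1(229.9) = 229.9
Total out = 18.1 + 143.6 + 972.6 + 229.9 = 1364 mol.

1360 mol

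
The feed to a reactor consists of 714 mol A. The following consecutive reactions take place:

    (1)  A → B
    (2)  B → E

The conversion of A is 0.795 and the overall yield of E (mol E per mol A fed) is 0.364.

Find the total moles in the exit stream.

Conversion of A: A consumed = 1ξ₁ = 0.795 × 714 → ξ₁ = 567.6 mol.
Yield of E: 1ξ₂ / 714 = 0.364 → ξ₂ = 259.9 mol.
Outlet amounts (n = n₀ + Σ ν·ξ):
  A: 714 − 1(567.6) = 146.4
  B: 0 + 1(567.6) − 1(259.9) = 307.7
  E: 0 + 1(259.9) = 259.9
Total out = 146.4 + 307.7 + 259.9 = 714 mol.

714 mol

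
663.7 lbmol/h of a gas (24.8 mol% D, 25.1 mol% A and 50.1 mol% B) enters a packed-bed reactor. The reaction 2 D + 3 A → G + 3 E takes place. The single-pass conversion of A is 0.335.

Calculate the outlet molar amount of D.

127 lbmol/h

A reacted = 0.335 × 166.6 = 55.81 lbmol/h; ν_A = −3, so ξ = 55.81/3 = 18.6 lbmol/h.
Outlet amounts (n = n₀ + ν ξ):
  D: 164.6 − 2(18.6) = 127.4
  A: 166.6 − 3(18.6) = 110.8
  G: 0 + 1(18.6) = 18.6
  E: 0 + 3(18.6) = 55.81
  B: 332.5 (inert)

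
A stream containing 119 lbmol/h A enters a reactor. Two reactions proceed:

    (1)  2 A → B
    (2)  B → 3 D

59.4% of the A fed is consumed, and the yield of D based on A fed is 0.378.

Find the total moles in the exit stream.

Conversion of A: A consumed = 2ξ₁ = 0.594 × 119 → ξ₁ = 35.34 lbmol/h.
Yield of D: 3ξ₂ / 119 = 0.378 → ξ₂ = 14.99 lbmol/h.
Outlet amounts (n = n₀ + Σ ν·ξ):
  A: 119 − 2(35.34) = 48.31
  B: 0 + 1(35.34) − 1(14.99) = 20.35
  D: 0 + 3(14.99) = 44.98
Total out = 48.31 + 20.35 + 44.98 = 113.6 lbmol/h.

114 lbmol/h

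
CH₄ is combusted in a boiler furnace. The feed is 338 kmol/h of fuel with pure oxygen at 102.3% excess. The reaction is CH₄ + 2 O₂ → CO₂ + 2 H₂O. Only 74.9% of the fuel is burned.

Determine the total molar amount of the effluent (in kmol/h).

1710 kmol/h

Stoichiometric O₂ = 2 × 338 = 676 kmol/h; O₂ fed = 676 × 2.023 = 1368 kmol/h.
Fuel reacted = 0.749 × 338 → ξ = 253.2 kmol/h.
Outlet (n = n₀ + ν ξ):
  CH₄: 338 − 1(253.2) = 84.84
  O₂: 1368 − 2(253.2) = 861.2
  CO₂: 0 + 1(253.2) = 253.2
  H₂O: 0 + 2(253.2) = 506.3
Total out = 84.84 + 861.2 + 253.2 + 506.3 = 1706 kmol/h.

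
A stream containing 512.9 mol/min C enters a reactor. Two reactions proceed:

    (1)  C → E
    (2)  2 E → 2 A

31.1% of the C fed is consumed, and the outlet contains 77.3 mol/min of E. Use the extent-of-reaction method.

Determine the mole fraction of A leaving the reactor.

Conversion of C: C consumed = 1ξ₁ = 0.311 × 512.9 → ξ₁ = 159.5 mol/min.
E balance: n_E = 0 + 1ξ₁ − 2ξ₂ = 77.3 → ξ₂ = (1·159.5 − 77.3)/2 = 41.11 mol/min.
Outlet amounts (n = n₀ + Σ ν·ξ):
  C: 512.9 − 1(159.5) = 353.4
  E: 0 + 1(159.5) − 2(41.11) = 77.3
  A: 0 + 2(41.11) = 82.21
Total out = 512.9 mol/min; y_A = 82.21 / 512.9 = 0.1603.

0.16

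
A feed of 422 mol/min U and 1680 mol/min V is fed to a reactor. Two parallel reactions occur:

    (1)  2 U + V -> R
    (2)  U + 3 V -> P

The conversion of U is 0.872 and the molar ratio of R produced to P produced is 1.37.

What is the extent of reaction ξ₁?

Conversion of U: U consumed = 0.872 × 422 = 368 mol/min = 2ξ₁ + 1ξ₂.
Selectivity: 1ξ₁ / (1ξ₂) = 1.37 → ξ₁ = 1.37 ξ₂.
Substitute: (2·1.37 + 1) ξ₂ = 368 → ξ₂ = 98.39 mol/min, ξ₁ = 134.8 mol/min.
Outlet amounts (n = n₀ + Σ ν·ξ):
  U: 422 − 2(134.8) − 1(98.39) = 54.02
  V: 1680 − 1(134.8) − 3(98.39) = 1250
  R: 0 + 1(134.8) = 134.8
  P: 0 + 1(98.39) = 98.39

ξ₁ = 135 mol/min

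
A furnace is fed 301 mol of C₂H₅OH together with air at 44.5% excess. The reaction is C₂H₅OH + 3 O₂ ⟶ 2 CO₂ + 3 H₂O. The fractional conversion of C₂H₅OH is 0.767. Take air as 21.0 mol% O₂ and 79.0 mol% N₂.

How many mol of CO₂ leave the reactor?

462 mol

Stoichiometric O₂ = 3 × 301 = 903 mol; O₂ fed = 903 × 1.445 = 1305 mol.
N₂ fed = 1305 × 79/21 = 4909 mol.
Fuel reacted = 0.767 × 301 → ξ = 230.9 mol.
Outlet (n = n₀ + ν ξ):
  C₂H₅OH: 301 − 1(230.9) = 70.13
  O₂: 1305 − 3(230.9) = 612.2
  N₂: 4909 (inert)
  CO₂: 0 + 2(230.9) = 461.7
  H₂O: 0 + 3(230.9) = 692.6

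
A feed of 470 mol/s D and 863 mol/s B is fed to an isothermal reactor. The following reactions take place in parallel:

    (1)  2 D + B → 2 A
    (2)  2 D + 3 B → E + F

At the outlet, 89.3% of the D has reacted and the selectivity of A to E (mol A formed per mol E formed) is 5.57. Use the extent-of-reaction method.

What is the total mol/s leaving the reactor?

1010 mol/s

Conversion of D: D consumed = 0.893 × 470 = 419.7 mol/s = 2ξ₁ + 2ξ₂.
Selectivity: 2ξ₁ / (1ξ₂) = 5.57 → ξ₁ = 2.785 ξ₂.
Substitute: (2·2.785 + 2) ξ₂ = 419.7 → ξ₂ = 55.44 mol/s, ξ₁ = 154.4 mol/s.
Outlet amounts (n = n₀ + Σ ν·ξ):
  D: 470 − 2(154.4) − 2(55.44) = 50.29
  B: 863 − 1(154.4) − 3(55.44) = 542.3
  A: 0 + 2(154.4) = 308.8
  E: 0 + 1(55.44) = 55.44
  F: 0 + 1(55.44) = 55.44
Total out = 50.29 + 542.3 + 308.8 + 55.44 + 55.44 = 1012 mol/s.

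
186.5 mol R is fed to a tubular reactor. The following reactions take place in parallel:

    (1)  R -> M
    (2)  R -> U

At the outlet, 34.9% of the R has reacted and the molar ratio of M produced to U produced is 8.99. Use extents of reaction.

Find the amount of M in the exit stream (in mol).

Conversion of R: R consumed = 0.349 × 186.5 = 65.09 mol = 1ξ₁ + 1ξ₂.
Selectivity: 1ξ₁ / (1ξ₂) = 8.99 → ξ₁ = 8.99 ξ₂.
Substitute: (1·8.99 + 1) ξ₂ = 65.09 → ξ₂ = 6.515 mol, ξ₁ = 58.57 mol.
Outlet amounts (n = n₀ + Σ ν·ξ):
  R: 186.5 − 1(58.57) − 1(6.515) = 121.4
  M: 0 + 1(58.57) = 58.57
  U: 0 + 1(6.515) = 6.515

58.6 mol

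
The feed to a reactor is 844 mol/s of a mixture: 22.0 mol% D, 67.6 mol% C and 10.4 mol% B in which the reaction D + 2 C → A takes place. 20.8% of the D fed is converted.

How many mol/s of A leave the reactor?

D reacted = 0.208 × 185.7 = 38.62 mol/s; ν_D = −1, so ξ = 38.62/1 = 38.62 mol/s.
Outlet amounts (n = n₀ + ν ξ):
  D: 185.7 − 1(38.62) = 147.1
  C: 570.5 − 2(38.62) = 493.3
  A: 0 + 1(38.62) = 38.62
  B: 87.78 (inert)

38.6 mol/s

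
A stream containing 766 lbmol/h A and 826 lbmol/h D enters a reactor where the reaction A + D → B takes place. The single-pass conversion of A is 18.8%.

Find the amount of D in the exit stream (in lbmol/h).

A reacted = 0.188 × 766 = 144 lbmol/h; ν_A = −1, so ξ = 144/1 = 144 lbmol/h.
Outlet amounts (n = n₀ + ν ξ):
  A: 766 − 1(144) = 622
  D: 826 − 1(144) = 682
  B: 0 + 1(144) = 144

682 lbmol/h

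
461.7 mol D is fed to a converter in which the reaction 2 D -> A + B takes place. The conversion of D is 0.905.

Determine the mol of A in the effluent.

209 mol

D reacted = 0.905 × 461.7 = 417.8 mol; ν_D = −2, so ξ = 417.8/2 = 208.9 mol.
Outlet amounts (n = n₀ + ν ξ):
  D: 461.7 − 2(208.9) = 43.86
  A: 0 + 1(208.9) = 208.9
  B: 0 + 1(208.9) = 208.9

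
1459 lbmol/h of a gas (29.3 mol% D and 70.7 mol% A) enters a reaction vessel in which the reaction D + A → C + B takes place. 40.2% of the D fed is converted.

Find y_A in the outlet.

D reacted = 0.402 × 427.5 = 171.8 lbmol/h; ν_D = −1, so ξ = 171.8/1 = 171.8 lbmol/h.
Outlet amounts (n = n₀ + ν ξ):
  D: 427.5 − 1(171.8) = 255.6
  A: 1032 − 1(171.8) = 859.7
  C: 0 + 1(171.8) = 171.8
  B: 0 + 1(171.8) = 171.8
Total out = 1459 lbmol/h; y_A = 859.7 / 1459 = 0.5892.

0.589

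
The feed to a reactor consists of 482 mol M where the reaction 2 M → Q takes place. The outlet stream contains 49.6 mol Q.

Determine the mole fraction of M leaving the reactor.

For Q: n = n₀ + 1ξ → 49.6 = 0 + 1ξ, giving ξ = 49.6 mol.
Outlet amounts (n = n₀ + ν ξ):
  M: 482 − 2(49.6) = 382.8
  Q: 0 + 1(49.6) = 49.6
Total out = 432.4 mol; y_M = 382.8 / 432.4 = 0.8853.

0.885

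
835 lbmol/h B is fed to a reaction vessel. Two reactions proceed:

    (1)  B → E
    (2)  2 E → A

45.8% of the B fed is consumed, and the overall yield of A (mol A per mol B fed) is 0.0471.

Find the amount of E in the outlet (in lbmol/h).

304 lbmol/h

Conversion of B: B consumed = 1ξ₁ = 0.458 × 835 → ξ₁ = 382.4 lbmol/h.
Yield of A: 1ξ₂ / 835 = 0.0471 → ξ₂ = 39.33 lbmol/h.
Outlet amounts (n = n₀ + Σ ν·ξ):
  B: 835 − 1(382.4) = 452.6
  E: 0 + 1(382.4) − 2(39.33) = 303.8
  A: 0 + 1(39.33) = 39.33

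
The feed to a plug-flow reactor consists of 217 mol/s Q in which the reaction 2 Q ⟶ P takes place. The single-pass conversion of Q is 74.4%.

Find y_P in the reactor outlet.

Q reacted = 0.744 × 217 = 161.4 mol/s; ν_Q = −2, so ξ = 161.4/2 = 80.72 mol/s.
Outlet amounts (n = n₀ + ν ξ):
  Q: 217 − 2(80.72) = 55.55
  P: 0 + 1(80.72) = 80.72
Total out = 136.3 mol/s; y_P = 80.72 / 136.3 = 0.5924.

0.592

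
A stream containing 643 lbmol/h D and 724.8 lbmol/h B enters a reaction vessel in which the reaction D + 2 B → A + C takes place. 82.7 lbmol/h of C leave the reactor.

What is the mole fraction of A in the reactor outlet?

0.0644

For C: n = n₀ + 1ξ → 82.7 = 0 + 1ξ, giving ξ = 82.7 lbmol/h.
Outlet amounts (n = n₀ + ν ξ):
  D: 643 − 1(82.7) = 560.3
  B: 724.8 − 2(82.7) = 559.4
  A: 0 + 1(82.7) = 82.7
  C: 0 + 1(82.7) = 82.7
Total out = 1285 lbmol/h; y_A = 82.7 / 1285 = 0.06435.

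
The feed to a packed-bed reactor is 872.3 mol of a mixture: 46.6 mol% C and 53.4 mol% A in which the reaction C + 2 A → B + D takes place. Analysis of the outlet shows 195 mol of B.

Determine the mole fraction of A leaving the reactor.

For B: n = n₀ + 1ξ → 195 = 0 + 1ξ, giving ξ = 195 mol.
Outlet amounts (n = n₀ + ν ξ):
  C: 406.5 − 1(195) = 211.5
  A: 465.8 − 2(195) = 75.81
  B: 0 + 1(195) = 195
  D: 0 + 1(195) = 195
Total out = 677.3 mol; y_A = 75.81 / 677.3 = 0.1119.

0.112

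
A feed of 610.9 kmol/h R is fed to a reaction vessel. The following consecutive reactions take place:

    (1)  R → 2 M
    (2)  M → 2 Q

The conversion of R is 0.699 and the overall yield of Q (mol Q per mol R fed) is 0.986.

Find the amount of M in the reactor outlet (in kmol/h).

553 kmol/h

Conversion of R: R consumed = 1ξ₁ = 0.699 × 610.9 → ξ₁ = 427 kmol/h.
Yield of Q: 2ξ₂ / 610.9 = 0.986 → ξ₂ = 301.2 kmol/h.
Outlet amounts (n = n₀ + Σ ν·ξ):
  R: 610.9 − 1(427) = 183.9
  M: 0 + 2(427) − 1(301.2) = 552.9
  Q: 0 + 2(301.2) = 602.3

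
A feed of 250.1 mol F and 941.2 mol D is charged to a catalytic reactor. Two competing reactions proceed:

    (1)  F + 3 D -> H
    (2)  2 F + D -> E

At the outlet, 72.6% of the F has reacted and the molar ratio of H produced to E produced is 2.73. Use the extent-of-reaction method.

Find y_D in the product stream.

0.735

Conversion of F: F consumed = 0.726 × 250.1 = 181.6 mol = 1ξ₁ + 2ξ₂.
Selectivity: 1ξ₁ / (1ξ₂) = 2.73 → ξ₁ = 2.73 ξ₂.
Substitute: (1·2.73 + 2) ξ₂ = 181.6 → ξ₂ = 38.39 mol, ξ₁ = 104.8 mol.
Outlet amounts (n = n₀ + Σ ν·ξ):
  F: 250.1 − 1(104.8) − 2(38.39) = 68.53
  D: 941.2 − 3(104.8) − 1(38.39) = 588.4
  H: 0 + 1(104.8) = 104.8
  E: 0 + 1(38.39) = 38.39
Total out = 800.1 mol; y_D = 588.4 / 800.1 = 0.7354.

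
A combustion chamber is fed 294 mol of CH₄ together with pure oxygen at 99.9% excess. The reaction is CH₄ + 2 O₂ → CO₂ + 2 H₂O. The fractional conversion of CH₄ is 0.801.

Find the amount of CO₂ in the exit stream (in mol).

Stoichiometric O₂ = 2 × 294 = 588 mol; O₂ fed = 588 × 1.999 = 1175 mol.
Fuel reacted = 0.801 × 294 → ξ = 235.5 mol.
Outlet (n = n₀ + ν ξ):
  CH₄: 294 − 1(235.5) = 58.51
  O₂: 1175 − 2(235.5) = 704.4
  CO₂: 0 + 1(235.5) = 235.5
  H₂O: 0 + 2(235.5) = 471

235 mol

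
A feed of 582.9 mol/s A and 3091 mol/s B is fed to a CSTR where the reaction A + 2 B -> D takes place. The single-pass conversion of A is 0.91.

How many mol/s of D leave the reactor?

530 mol/s

A reacted = 0.91 × 582.9 = 530.4 mol/s; ν_A = −1, so ξ = 530.4/1 = 530.4 mol/s.
Outlet amounts (n = n₀ + ν ξ):
  A: 582.9 − 1(530.4) = 52.46
  B: 3091 − 2(530.4) = 2030
  D: 0 + 1(530.4) = 530.4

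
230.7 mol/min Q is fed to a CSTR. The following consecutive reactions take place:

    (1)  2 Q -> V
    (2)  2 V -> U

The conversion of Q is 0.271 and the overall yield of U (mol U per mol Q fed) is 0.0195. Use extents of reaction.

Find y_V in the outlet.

0.114

Conversion of Q: Q consumed = 2ξ₁ = 0.271 × 230.7 → ξ₁ = 31.26 mol/min.
Yield of U: 1ξ₂ / 230.7 = 0.0195 → ξ₂ = 4.499 mol/min.
Outlet amounts (n = n₀ + Σ ν·ξ):
  Q: 230.7 − 2(31.26) = 168.2
  V: 0 + 1(31.26) − 2(4.499) = 22.26
  U: 0 + 1(4.499) = 4.499
Total out = 194.9 mol/min; y_V = 22.26 / 194.9 = 0.1142.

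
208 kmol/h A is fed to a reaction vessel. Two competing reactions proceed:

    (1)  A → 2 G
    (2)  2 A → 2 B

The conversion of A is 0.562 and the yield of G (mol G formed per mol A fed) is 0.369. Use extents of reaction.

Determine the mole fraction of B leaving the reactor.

0.319

Yield of G: 2ξ₁ / 208 = 0.369 → ξ₁ = 38.38 kmol/h.
Conversion of A: 1ξ₁ + 2ξ₂ = 0.562 × 208 = 116.9 → ξ₂ = 39.26 kmol/h.
Outlet amounts (n = n₀ + Σ ν·ξ):
  A: 208 − 1(38.38) − 2(39.26) = 91.1
  G: 0 + 2(38.38) = 76.75
  B: 0 + 2(39.26) = 78.52
Total out = 246.4 kmol/h; y_B = 78.52 / 246.4 = 0.3187.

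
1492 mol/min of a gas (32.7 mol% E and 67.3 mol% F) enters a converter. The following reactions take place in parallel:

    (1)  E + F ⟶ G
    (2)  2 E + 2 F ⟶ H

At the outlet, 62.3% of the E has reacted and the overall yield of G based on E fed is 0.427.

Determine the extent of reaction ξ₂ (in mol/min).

Yield of G: 1ξ₁ / 487.9 = 0.427 → ξ₁ = 208.3 mol/min.
Conversion of E: 1ξ₁ + 2ξ₂ = 0.623 × 487.9 = 304 → ξ₂ = 47.81 mol/min.
Outlet amounts (n = n₀ + Σ ν·ξ):
  E: 487.9 − 1(208.3) − 2(47.81) = 183.9
  F: 1004 − 1(208.3) − 2(47.81) = 700.2
  G: 0 + 1(208.3) = 208.3
  H: 0 + 1(47.81) = 47.81

ξ₂ = 47.8 mol/min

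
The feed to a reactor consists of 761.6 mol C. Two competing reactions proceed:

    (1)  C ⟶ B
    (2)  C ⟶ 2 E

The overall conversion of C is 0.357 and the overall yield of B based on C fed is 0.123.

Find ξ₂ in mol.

Yield of B: 1ξ₁ / 761.6 = 0.123 → ξ₁ = 93.68 mol.
Conversion of C: 1ξ₁ + 1ξ₂ = 0.357 × 761.6 = 271.9 → ξ₂ = 178.2 mol.
Outlet amounts (n = n₀ + Σ ν·ξ):
  C: 761.6 − 1(93.68) − 1(178.2) = 489.7
  B: 0 + 1(93.68) = 93.68
  E: 0 + 2(178.2) = 356.4

ξ₂ = 178 mol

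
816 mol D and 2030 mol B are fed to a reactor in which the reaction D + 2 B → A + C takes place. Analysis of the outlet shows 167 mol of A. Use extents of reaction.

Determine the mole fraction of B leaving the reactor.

For A: n = n₀ + 1ξ → 167 = 0 + 1ξ, giving ξ = 167 mol.
Outlet amounts (n = n₀ + ν ξ):
  D: 816 − 1(167) = 649
  B: 2030 − 2(167) = 1696
  A: 0 + 1(167) = 167
  C: 0 + 1(167) = 167
Total out = 2679 mol; y_B = 1696 / 2679 = 0.6331.

0.633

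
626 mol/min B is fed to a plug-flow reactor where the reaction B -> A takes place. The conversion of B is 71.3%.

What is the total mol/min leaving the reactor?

B reacted = 0.713 × 626 = 446.3 mol/min; ν_B = −1, so ξ = 446.3/1 = 446.3 mol/min.
Outlet amounts (n = n₀ + ν ξ):
  B: 626 − 1(446.3) = 179.7
  A: 0 + 1(446.3) = 446.3
Total out = 179.7 + 446.3 = 626 mol/min.

626 mol/min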